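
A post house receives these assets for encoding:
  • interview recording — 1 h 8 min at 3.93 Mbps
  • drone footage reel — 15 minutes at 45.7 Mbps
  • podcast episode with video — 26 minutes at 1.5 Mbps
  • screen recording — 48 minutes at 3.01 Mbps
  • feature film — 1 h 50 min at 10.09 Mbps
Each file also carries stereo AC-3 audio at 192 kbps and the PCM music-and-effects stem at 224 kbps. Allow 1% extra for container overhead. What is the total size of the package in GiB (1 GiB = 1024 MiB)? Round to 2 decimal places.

Audio total: 192 + 224 = 416 kbps = 0.416 Mbps.
interview recording: 4.346 Mbps × 4080 s × 1.01 = 17909.0 Mb
drone footage reel: 46.116 Mbps × 900 s × 1.01 = 41919.4 Mb
podcast episode with video: 1.916 Mbps × 1560 s × 1.01 = 3018.8 Mb
screen recording: 3.426 Mbps × 2880 s × 1.01 = 9965.5 Mb
feature film: 10.506 Mbps × 6600 s × 1.01 = 70033.0 Mb
Total: 142845.8 Mb = 17855.7 MB.
= 16.63 GiB.

16.63 GiB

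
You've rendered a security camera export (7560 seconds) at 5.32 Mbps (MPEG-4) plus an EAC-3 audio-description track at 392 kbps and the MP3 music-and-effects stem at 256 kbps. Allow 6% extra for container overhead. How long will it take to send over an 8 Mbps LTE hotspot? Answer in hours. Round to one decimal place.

1.7 hours

Audio total: 392 + 256 = 648 kbps = 0.648 Mbps.
Total bitrate: 5.968 Mbps.
File: 5.968 Mbps × 7560 s = 45118.1 Mb.
With 6% container overhead: ×1.06. → 47825.2 Mb.
At 8 Mbps: 47825.2 / 8 = 5978.1 s ≈ 1.66 hours.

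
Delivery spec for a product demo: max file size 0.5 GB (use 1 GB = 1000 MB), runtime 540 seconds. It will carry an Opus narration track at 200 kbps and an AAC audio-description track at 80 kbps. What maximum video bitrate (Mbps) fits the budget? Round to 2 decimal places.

7.13 Mbps

Budget: 0.5 GB = 4000.0 Mb.
Total bitrate budget: 4000.0 Mb / 540 s = 7.407 Mbps.
Audio total: 200 + 80 = 280 kbps = 0.280 Mbps.
Video: 7.407 − 0.280 = 7.127 Mbps.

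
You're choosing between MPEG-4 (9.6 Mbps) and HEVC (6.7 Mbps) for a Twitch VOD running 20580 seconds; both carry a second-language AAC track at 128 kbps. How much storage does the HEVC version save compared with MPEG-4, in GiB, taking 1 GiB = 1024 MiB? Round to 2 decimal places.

Audio: 128 kbps = 0.128 Mbps.
MPEG-4: 9.728 Mbps × 20580 s = 200202.2 Mb = 23.307 GiB.
HEVC: 6.828 Mbps × 20580 s = 140520.2 Mb = 16.359 GiB.
Saving: 23.307 − 16.359 = 6.948 GiB.

6.95 GiB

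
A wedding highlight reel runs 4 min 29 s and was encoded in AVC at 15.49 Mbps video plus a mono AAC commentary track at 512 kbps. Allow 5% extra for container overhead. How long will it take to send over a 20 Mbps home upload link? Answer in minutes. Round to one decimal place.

4 min 29 s = 269 s
Audio: 512 kbps = 0.512 Mbps.
Total bitrate: 16.002 Mbps.
File: 16.002 Mbps × 269 s = 4304.5 Mb.
With 5% container overhead: ×1.05. → 4519.8 Mb.
At 20 Mbps: 4519.8 / 20 = 226.0 s ≈ 3.77 minutes.

3.8 minutes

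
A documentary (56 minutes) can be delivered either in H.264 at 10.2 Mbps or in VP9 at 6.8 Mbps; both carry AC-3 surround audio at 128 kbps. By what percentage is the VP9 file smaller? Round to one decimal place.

32.9%

56 min = 3360 s
Audio: 128 kbps = 0.128 Mbps.
H.264: 10.328 Mbps × 3360 s = 34702.1 Mb = 4.338 GB.
VP9: 6.928 Mbps × 3360 s = 23278.1 Mb = 2.910 GB.
Reduction: (1 − 2.910/4.338) × 100 = 32.92%.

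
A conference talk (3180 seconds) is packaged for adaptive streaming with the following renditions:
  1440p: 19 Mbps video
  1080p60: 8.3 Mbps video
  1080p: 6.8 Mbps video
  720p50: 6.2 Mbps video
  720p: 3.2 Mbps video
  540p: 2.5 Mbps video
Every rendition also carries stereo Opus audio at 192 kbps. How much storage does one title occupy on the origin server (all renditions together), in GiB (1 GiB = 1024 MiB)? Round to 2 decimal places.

Audio: 192 kbps = 0.192 Mbps.
Sum of rendition bitrates: (19+0.192) + (8.3+0.192) + (6.8+0.192) + (6.2+0.192) + (3.2+0.192) + (2.5+0.192) = 47.152 Mbps.
× 3180 s = 149,943 Mb = 18,743 MB = 17.46 GiB.

17.46 GiB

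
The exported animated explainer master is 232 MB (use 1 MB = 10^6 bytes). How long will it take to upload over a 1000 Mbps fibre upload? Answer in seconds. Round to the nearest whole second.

File: 232 MB = 1856.0 Mb.
At 1000 Mbps: 1856.0 / 1000 = 1.9 s ≈ 1.86 seconds.

2 seconds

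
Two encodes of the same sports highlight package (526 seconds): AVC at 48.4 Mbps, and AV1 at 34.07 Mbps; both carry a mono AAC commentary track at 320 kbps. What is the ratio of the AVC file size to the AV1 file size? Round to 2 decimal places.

Audio: 320 kbps = 0.320 Mbps.
AVC: 48.720 Mbps × 526 s = 25626.7 Mb = 3.203 GB.
AV1: 34.390 Mbps × 526 s = 18089.1 Mb = 2.261 GB.
Ratio: 3.203 / 2.261 = 1.417.

1.42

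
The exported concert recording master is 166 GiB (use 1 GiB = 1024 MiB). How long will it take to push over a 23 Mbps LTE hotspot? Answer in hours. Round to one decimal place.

17.2 hours

File: 166 GiB = 1425929.1 Mb.
At 23 Mbps: 1425929.1 / 23 = 61996.9 s ≈ 17.2 hours.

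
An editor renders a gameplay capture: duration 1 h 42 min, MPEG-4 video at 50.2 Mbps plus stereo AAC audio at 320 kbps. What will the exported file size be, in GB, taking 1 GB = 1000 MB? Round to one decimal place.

1 h 42 min = 102 min = 6120 s
Audio: 320 kbps = 0.320 Mbps.
Total bitrate: 50.2 + 0.320 = 50.520 Mbps.
Stream data: 50.520 Mbps × 6120 s = 309182.4 Mb.
309,182 Mb ÷ 8 = 38,648 MB → 38.65 GB.

38.6 GB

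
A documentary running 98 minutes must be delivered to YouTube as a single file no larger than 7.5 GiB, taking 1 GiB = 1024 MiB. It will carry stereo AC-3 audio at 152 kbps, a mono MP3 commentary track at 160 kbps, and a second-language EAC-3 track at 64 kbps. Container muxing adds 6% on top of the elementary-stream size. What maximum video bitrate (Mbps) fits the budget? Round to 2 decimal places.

9.96 Mbps

Budget: 7.5 GiB = 64424.5 Mb.
Stream payload after overhead: 64424.5 / 1.06 = 60777.8 Mb.
98 min = 5880 s
Total bitrate budget: 60777.8 Mb / 5880 s = 10.336 Mbps.
Audio total: 152 + 160 + 64 = 376 kbps = 0.376 Mbps.
Video: 10.336 − 0.376 = 9.960 Mbps.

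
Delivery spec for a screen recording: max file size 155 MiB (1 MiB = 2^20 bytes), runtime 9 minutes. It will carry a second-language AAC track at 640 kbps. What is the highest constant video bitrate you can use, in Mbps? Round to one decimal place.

1.8 Mbps

Budget: 155 MiB = 1300.2 Mb.
9 min = 540 s
Total bitrate budget: 1300.2 Mb / 540 s = 2.408 Mbps.
Audio: 640 kbps = 0.640 Mbps.
Video: 2.408 − 0.640 = 1.768 Mbps.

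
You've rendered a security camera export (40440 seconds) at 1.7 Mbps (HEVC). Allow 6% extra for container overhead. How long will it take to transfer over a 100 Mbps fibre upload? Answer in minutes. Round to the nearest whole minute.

12 minutes

File: 1.700 Mbps × 40440 s = 68748.0 Mb.
With 6% container overhead: ×1.06. → 72872.9 Mb.
At 100 Mbps: 72872.9 / 100 = 728.7 s ≈ 12.1 minutes.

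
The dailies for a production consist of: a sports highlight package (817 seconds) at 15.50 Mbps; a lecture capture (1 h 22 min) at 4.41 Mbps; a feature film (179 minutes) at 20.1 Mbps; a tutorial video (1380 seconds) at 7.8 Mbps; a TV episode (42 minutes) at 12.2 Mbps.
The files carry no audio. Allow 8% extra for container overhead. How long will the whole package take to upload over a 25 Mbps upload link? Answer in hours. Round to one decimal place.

sports highlight package: 15.500 Mbps × 817 s × 1.08 = 13676.6 Mb
lecture capture: 4.410 Mbps × 4920 s × 1.08 = 23433.0 Mb
feature film: 20.100 Mbps × 10740 s × 1.08 = 233143.9 Mb
tutorial video: 7.800 Mbps × 1380 s × 1.08 = 11625.1 Mb
TV episode: 12.200 Mbps × 2520 s × 1.08 = 33203.5 Mb
Total: 315082.1 Mb = 39385.3 MB.
At 25 Mbps: 315082.1 / 25 = 12603 s ≈ 3.5 hours.

3.5 hours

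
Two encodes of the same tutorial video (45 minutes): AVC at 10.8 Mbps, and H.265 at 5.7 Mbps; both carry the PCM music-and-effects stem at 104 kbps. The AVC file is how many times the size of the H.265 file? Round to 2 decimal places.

45 min = 2700 s
Audio: 104 kbps = 0.104 Mbps.
AVC: 10.904 Mbps × 2700 s = 29440.8 Mb = 3.680 GB.
H.265: 5.804 Mbps × 2700 s = 15670.8 Mb = 1.959 GB.
Ratio: 3.680 / 1.959 = 1.879.

1.88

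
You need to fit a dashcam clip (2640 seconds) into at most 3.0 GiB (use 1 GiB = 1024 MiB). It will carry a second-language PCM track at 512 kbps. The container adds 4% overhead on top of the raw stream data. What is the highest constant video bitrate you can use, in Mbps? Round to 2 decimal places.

8.87 Mbps

Budget: 3.0 GiB = 25769.8 Mb.
Stream payload after overhead: 25769.8 / 1.04 = 24778.7 Mb.
Total bitrate budget: 24778.7 Mb / 2640 s = 9.386 Mbps.
Audio: 512 kbps = 0.512 Mbps.
Video: 9.386 − 0.512 = 8.874 Mbps.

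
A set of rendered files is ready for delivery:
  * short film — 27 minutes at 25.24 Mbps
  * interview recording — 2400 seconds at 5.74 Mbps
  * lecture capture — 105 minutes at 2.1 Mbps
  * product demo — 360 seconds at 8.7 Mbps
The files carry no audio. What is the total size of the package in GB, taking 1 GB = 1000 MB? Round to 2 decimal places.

8.88 GB

short film: 25.240 Mbps × 1620 s = 40888.8 Mb
interview recording: 5.740 Mbps × 2400 s = 13776.0 Mb
lecture capture: 2.100 Mbps × 6300 s = 13230.0 Mb
product demo: 8.700 Mbps × 360 s = 3132.0 Mb
Total: 71026.8 Mb = 8878.4 MB.
= 8.878 GB.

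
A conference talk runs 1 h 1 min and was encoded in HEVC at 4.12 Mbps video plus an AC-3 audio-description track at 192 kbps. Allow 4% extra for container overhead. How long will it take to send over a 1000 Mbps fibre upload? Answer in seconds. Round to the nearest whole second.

16 seconds

1 h 1 min = 61 min = 3660 s
Audio: 192 kbps = 0.192 Mbps.
Total bitrate: 4.312 Mbps.
File: 4.312 Mbps × 3660 s = 15781.9 Mb.
With 4% container overhead: ×1.04. → 16413.2 Mb.
At 1000 Mbps: 16413.2 / 1000 = 16.4 s ≈ 16.4 seconds.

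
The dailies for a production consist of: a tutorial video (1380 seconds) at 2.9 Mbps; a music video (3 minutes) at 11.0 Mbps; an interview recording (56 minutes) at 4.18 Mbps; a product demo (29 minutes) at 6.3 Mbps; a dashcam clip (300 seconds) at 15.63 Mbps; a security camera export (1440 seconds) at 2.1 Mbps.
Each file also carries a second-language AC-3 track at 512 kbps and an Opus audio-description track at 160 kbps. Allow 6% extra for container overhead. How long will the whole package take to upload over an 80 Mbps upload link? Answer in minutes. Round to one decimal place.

9.8 minutes

Audio total: 512 + 160 = 672 kbps = 0.672 Mbps.
tutorial video: 3.572 Mbps × 1380 s × 1.06 = 5225.1 Mb
music video: 11.672 Mbps × 180 s × 1.06 = 2227.0 Mb
interview recording: 4.852 Mbps × 3360 s × 1.06 = 17280.9 Mb
product demo: 6.972 Mbps × 1740 s × 1.06 = 12859.2 Mb
dashcam clip: 16.302 Mbps × 300 s × 1.06 = 5184.0 Mb
security camera export: 2.772 Mbps × 1440 s × 1.06 = 4231.2 Mb
Total: 47007.4 Mb = 5875.9 MB.
At 80 Mbps: 47007.4 / 80 = 588 s ≈ 9.79 minutes.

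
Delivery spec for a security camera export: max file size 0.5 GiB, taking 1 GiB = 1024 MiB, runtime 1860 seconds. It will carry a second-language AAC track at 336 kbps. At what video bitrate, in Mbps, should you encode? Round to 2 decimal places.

Budget: 0.5 GiB = 4295.0 Mb.
Total bitrate budget: 4295.0 Mb / 1860 s = 2.309 Mbps.
Audio: 336 kbps = 0.336 Mbps.
Video: 2.309 − 0.336 = 1.973 Mbps.

1.97 Mbps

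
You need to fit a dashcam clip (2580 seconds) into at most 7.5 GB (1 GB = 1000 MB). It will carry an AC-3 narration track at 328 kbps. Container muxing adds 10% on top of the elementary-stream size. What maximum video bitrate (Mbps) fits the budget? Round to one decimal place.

20.8 Mbps

Budget: 7.5 GB = 60000.0 Mb.
Stream payload after overhead: 60000.0 / 1.10 = 54545.5 Mb.
Total bitrate budget: 54545.5 Mb / 2580 s = 21.142 Mbps.
Audio: 328 kbps = 0.328 Mbps.
Video: 21.142 − 0.328 = 20.814 Mbps.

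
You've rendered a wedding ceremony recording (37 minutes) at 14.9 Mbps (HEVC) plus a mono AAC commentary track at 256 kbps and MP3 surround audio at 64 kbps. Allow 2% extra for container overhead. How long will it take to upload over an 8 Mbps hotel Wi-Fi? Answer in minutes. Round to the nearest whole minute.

72 minutes

37 min = 2220 s
Audio total: 256 + 64 = 320 kbps = 0.320 Mbps.
Total bitrate: 15.220 Mbps.
File: 15.220 Mbps × 2220 s = 33788.4 Mb.
With 2% container overhead: ×1.02. → 34464.2 Mb.
At 8 Mbps: 34464.2 / 8 = 4308.0 s ≈ 71.8 minutes.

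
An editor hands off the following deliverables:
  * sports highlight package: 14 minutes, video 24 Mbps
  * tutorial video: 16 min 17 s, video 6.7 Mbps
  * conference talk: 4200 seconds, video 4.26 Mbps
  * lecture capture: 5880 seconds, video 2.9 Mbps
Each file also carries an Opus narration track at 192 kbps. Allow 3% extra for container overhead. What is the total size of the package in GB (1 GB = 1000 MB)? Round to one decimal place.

Audio: 192 kbps = 0.192 Mbps.
sports highlight package: 24.192 Mbps × 840 s × 1.03 = 20930.9 Mb
tutorial video: 6.892 Mbps × 977 s × 1.03 = 6935.5 Mb
conference talk: 4.452 Mbps × 4200 s × 1.03 = 19259.4 Mb
lecture capture: 3.092 Mbps × 5880 s × 1.03 = 18726.4 Mb
Total: 65852.1 Mb = 8231.5 MB.
= 8.232 GB.

8.2 GB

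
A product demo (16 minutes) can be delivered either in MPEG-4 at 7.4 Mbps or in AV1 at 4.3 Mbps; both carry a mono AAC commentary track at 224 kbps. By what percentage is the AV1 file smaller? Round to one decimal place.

16 min = 960 s
Audio: 224 kbps = 0.224 Mbps.
MPEG-4: 7.624 Mbps × 960 s = 7319.0 Mb = 0.852 GiB.
AV1: 4.524 Mbps × 960 s = 4343.0 Mb = 0.506 GiB.
Reduction: (1 − 0.506/0.852) × 100 = 40.66%.

40.7%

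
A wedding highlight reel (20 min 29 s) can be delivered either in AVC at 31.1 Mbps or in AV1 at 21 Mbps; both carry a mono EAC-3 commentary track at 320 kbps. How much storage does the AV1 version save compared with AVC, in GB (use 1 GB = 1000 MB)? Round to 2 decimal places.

1.55 GB

20 min 29 s = 1229 s
Audio: 320 kbps = 0.320 Mbps.
AVC: 31.420 Mbps × 1229 s = 38615.2 Mb = 4.827 GB.
AV1: 21.320 Mbps × 1229 s = 26202.3 Mb = 3.275 GB.
Saving: 4.827 − 3.275 = 1.552 GB.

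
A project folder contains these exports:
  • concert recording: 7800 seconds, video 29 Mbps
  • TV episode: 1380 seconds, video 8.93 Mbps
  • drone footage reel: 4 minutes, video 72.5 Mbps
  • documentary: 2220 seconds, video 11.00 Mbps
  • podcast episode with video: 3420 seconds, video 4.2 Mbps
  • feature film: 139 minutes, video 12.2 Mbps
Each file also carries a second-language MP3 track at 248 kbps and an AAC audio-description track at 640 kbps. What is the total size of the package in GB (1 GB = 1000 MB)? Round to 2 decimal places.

52.15 GB

Audio total: 248 + 640 = 888 kbps = 0.888 Mbps.
concert recording: 29.888 Mbps × 7800 s = 233126.4 Mb
TV episode: 9.818 Mbps × 1380 s = 13548.8 Mb
drone footage reel: 73.388 Mbps × 240 s = 17613.1 Mb
documentary: 11.888 Mbps × 2220 s = 26391.4 Mb
podcast episode with video: 5.088 Mbps × 3420 s = 17401.0 Mb
feature film: 13.088 Mbps × 8340 s = 109153.9 Mb
Total: 417234.6 Mb = 52154.3 MB.
= 52.15 GB.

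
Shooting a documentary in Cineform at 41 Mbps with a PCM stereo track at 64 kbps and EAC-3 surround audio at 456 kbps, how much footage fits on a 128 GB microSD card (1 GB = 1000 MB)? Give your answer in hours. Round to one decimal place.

6.9 hours

Audio total: 64 + 456 = 520 kbps = 0.520 Mbps.
Total bitrate: 41 + 0.520 = 41.520 Mbps.
Capacity: 128 GB = 1,024,000 Mb.
Recording time: 1,024,000 / 41.520 = 24,663 s ≈ 6.85 hours.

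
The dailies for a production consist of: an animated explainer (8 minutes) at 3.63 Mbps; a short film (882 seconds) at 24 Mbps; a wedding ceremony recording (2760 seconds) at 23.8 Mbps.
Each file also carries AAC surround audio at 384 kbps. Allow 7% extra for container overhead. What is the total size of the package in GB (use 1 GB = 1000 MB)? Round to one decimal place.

12.1 GB

Audio: 384 kbps = 0.384 Mbps.
animated explainer: 4.014 Mbps × 480 s × 1.07 = 2061.6 Mb
short film: 24.384 Mbps × 882 s × 1.07 = 23012.2 Mb
wedding ceremony recording: 24.184 Mbps × 2760 s × 1.07 = 71420.2 Mb
Total: 96493.9 Mb = 12061.7 MB.
= 12.06 GB.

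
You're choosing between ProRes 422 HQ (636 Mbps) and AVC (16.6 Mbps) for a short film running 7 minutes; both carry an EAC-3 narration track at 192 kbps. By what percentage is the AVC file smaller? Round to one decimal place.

7 min = 420 s
Audio: 192 kbps = 0.192 Mbps.
ProRes 422 HQ: 636.192 Mbps × 420 s = 267200.6 Mb = 31.106 GiB.
AVC: 16.792 Mbps × 420 s = 7052.6 Mb = 0.821 GiB.
Reduction: (1 − 0.821/31.106) × 100 = 97.36%.

97.4%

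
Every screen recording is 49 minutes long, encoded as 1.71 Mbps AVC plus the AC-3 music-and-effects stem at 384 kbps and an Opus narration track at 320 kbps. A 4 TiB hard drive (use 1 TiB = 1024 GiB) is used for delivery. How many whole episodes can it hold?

4957

49 min = 2940 s
Audio total: 384 + 320 = 704 kbps = 0.704 Mbps.
Total bitrate: 2.414 Mbps.
Per item: 2.414 Mbps × 2940 s = 7,097 Mb = 887.1 MB.
Capacity: 4 TiB = 35,184,372 Mb; 4957.53 items → 4957 complete.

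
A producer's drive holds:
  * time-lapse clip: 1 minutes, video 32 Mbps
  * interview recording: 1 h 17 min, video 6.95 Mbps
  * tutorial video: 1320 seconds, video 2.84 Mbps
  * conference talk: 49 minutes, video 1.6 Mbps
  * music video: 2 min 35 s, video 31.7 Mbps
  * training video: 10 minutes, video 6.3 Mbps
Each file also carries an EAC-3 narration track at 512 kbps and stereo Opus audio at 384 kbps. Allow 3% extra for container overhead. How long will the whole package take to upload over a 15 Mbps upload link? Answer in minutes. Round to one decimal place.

Audio total: 512 + 384 = 896 kbps = 0.896 Mbps.
time-lapse clip: 32.896 Mbps × 60 s × 1.03 = 2033.0 Mb
interview recording: 7.846 Mbps × 4620 s × 1.03 = 37336.0 Mb
tutorial video: 3.736 Mbps × 1320 s × 1.03 = 5079.5 Mb
conference talk: 2.496 Mbps × 2940 s × 1.03 = 7558.4 Mb
music video: 32.596 Mbps × 155 s × 1.03 = 5204.0 Mb
training video: 7.196 Mbps × 600 s × 1.03 = 4447.1 Mb
Total: 61657.9 Mb = 7707.2 MB.
At 15 Mbps: 61657.9 / 15 = 4111 s ≈ 68.5 minutes.

68.5 minutes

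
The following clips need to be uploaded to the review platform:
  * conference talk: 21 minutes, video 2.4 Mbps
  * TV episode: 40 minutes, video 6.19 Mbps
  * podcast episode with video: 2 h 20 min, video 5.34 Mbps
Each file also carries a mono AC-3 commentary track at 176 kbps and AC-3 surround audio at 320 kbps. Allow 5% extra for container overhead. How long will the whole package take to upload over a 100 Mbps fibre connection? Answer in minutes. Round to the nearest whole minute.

12 minutes

Audio total: 176 + 320 = 496 kbps = 0.496 Mbps.
conference talk: 2.896 Mbps × 1260 s × 1.05 = 3831.4 Mb
TV episode: 6.686 Mbps × 2400 s × 1.05 = 16848.7 Mb
podcast episode with video: 5.836 Mbps × 8400 s × 1.05 = 51473.5 Mb
Total: 72153.6 Mb = 9019.2 MB.
At 100 Mbps: 72153.6 / 100 = 722 s ≈ 12 minutes.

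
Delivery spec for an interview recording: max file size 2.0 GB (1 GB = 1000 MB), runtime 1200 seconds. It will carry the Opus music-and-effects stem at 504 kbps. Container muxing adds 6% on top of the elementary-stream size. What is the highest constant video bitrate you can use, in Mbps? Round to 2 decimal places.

12.07 Mbps

Budget: 2.0 GB = 16000.0 Mb.
Stream payload after overhead: 16000.0 / 1.06 = 15094.3 Mb.
Total bitrate budget: 15094.3 Mb / 1200 s = 12.579 Mbps.
Audio: 504 kbps = 0.504 Mbps.
Video: 12.579 − 0.504 = 12.075 Mbps.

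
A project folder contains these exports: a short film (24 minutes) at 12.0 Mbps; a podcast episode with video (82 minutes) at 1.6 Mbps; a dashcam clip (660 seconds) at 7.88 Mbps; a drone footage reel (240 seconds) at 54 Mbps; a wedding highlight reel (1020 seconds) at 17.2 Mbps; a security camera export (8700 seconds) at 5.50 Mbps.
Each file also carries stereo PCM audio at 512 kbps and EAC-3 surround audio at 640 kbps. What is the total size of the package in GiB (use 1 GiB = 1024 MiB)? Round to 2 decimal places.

14.93 GiB

Audio total: 512 + 640 = 1152 kbps = 1.152 Mbps.
short film: 13.152 Mbps × 1440 s = 18938.9 Mb
podcast episode with video: 2.752 Mbps × 4920 s = 13539.8 Mb
dashcam clip: 9.032 Mbps × 660 s = 5961.1 Mb
drone footage reel: 55.152 Mbps × 240 s = 13236.5 Mb
wedding highlight reel: 18.352 Mbps × 1020 s = 18719.0 Mb
security camera export: 6.652 Mbps × 8700 s = 57872.4 Mb
Total: 128267.8 Mb = 16033.5 MB.
= 14.93 GiB.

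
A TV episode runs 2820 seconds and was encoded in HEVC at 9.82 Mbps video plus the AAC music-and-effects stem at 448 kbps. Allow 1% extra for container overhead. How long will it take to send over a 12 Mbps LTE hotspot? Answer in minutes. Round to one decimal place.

40.6 minutes

Audio: 448 kbps = 0.448 Mbps.
Total bitrate: 10.268 Mbps.
File: 10.268 Mbps × 2820 s = 28955.8 Mb.
With 1% container overhead: ×1.01. → 29245.3 Mb.
At 12 Mbps: 29245.3 / 12 = 2437.1 s ≈ 40.6 minutes.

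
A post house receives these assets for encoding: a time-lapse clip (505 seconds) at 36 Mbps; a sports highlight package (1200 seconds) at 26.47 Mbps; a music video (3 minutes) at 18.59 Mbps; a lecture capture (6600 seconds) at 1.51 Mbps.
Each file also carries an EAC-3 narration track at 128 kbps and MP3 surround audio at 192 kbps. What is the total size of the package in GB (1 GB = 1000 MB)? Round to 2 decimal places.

Audio total: 128 + 192 = 320 kbps = 0.320 Mbps.
time-lapse clip: 36.320 Mbps × 505 s = 18341.6 Mb
sports highlight package: 26.790 Mbps × 1200 s = 32148.0 Mb
music video: 18.910 Mbps × 180 s = 3403.8 Mb
lecture capture: 1.830 Mbps × 6600 s = 12078.0 Mb
Total: 65971.4 Mb = 8246.4 MB.
= 8.246 GB.

8.25 GB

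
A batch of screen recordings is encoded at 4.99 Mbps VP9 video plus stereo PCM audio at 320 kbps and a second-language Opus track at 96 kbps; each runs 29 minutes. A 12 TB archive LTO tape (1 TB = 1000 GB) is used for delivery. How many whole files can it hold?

10205

29 min = 1740 s
Audio total: 320 + 96 = 416 kbps = 0.416 Mbps.
Total bitrate: 5.406 Mbps.
Per item: 5.406 Mbps × 1740 s = 9,406 Mb = 1,176 MB.
Capacity: 12 TB = 96,000,000 Mb; 10205.77 items → 10205 complete.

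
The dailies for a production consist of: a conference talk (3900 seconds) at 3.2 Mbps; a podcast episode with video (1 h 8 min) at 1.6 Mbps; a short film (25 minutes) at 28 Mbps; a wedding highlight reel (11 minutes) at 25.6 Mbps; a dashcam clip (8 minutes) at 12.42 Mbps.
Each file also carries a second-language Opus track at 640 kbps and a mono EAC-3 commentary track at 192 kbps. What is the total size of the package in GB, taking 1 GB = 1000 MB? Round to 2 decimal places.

11.59 GB

Audio total: 640 + 192 = 832 kbps = 0.832 Mbps.
conference talk: 4.032 Mbps × 3900 s = 15724.8 Mb
podcast episode with video: 2.432 Mbps × 4080 s = 9922.6 Mb
short film: 28.832 Mbps × 1500 s = 43248.0 Mb
wedding highlight reel: 26.432 Mbps × 660 s = 17445.1 Mb
dashcam clip: 13.252 Mbps × 480 s = 6361.0 Mb
Total: 92701.4 Mb = 11587.7 MB.
= 11.59 GB.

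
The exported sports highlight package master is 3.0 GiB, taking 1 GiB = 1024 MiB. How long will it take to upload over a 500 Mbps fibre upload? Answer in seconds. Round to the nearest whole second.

52 seconds

File: 3.0 GiB = 25769.8 Mb.
At 500 Mbps: 25769.8 / 500 = 51.5 s ≈ 51.5 seconds.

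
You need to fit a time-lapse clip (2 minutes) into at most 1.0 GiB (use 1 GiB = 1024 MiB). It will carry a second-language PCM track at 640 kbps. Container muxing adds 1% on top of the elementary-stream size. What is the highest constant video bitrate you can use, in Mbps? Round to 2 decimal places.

Budget: 1.0 GiB = 8589.9 Mb.
Stream payload after overhead: 8589.9 / 1.01 = 8504.9 Mb.
2 min = 120 s
Total bitrate budget: 8504.9 Mb / 120 s = 70.874 Mbps.
Audio: 640 kbps = 0.640 Mbps.
Video: 70.874 − 0.640 = 70.234 Mbps.

70.23 Mbps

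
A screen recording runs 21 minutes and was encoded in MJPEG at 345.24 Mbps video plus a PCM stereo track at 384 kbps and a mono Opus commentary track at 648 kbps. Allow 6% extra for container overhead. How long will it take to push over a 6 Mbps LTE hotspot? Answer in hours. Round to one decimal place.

21 min = 1260 s
Audio total: 384 + 648 = 1032 kbps = 1.032 Mbps.
Total bitrate: 346.272 Mbps.
File: 346.272 Mbps × 1260 s = 436302.7 Mb.
With 6% container overhead: ×1.06. → 462480.9 Mb.
At 6 Mbps: 462480.9 / 6 = 77080.1 s ≈ 21.4 hours.

21.4 hours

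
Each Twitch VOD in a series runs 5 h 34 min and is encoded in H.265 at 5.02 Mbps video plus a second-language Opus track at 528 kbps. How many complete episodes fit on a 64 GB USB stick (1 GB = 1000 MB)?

4

5 h 34 min = 334 min = 20040 s
Audio: 528 kbps = 0.528 Mbps.
Total bitrate: 5.548 Mbps.
Per item: 5.548 Mbps × 20040 s = 111,182 Mb = 13,898 MB.
Capacity: 64 GB = 512,000 Mb; 4.61 items → 4 complete.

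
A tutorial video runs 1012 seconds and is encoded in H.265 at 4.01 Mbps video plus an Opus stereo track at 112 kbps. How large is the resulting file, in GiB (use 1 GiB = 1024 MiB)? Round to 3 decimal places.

0.486 GiB

Audio: 112 kbps = 0.112 Mbps.
Total bitrate: 4.01 + 0.112 = 4.122 Mbps.
Stream data: 4.122 Mbps × 1012 s = 4171.5 Mb.
4,171 Mb = 521,433,000 bytes ÷ 1,073,741,824 = 0.4856 GiB.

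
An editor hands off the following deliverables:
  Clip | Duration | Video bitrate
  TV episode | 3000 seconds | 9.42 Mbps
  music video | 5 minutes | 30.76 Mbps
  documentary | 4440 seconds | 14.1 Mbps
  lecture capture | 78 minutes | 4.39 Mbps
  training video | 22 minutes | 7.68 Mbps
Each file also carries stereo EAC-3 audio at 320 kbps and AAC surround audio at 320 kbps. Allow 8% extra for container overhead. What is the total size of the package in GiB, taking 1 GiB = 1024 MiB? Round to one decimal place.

Audio total: 320 + 320 = 640 kbps = 0.640 Mbps.
TV episode: 10.060 Mbps × 3000 s × 1.08 = 32594.4 Mb
music video: 31.400 Mbps × 300 s × 1.08 = 10173.6 Mb
documentary: 14.740 Mbps × 4440 s × 1.08 = 70681.2 Mb
lecture capture: 5.030 Mbps × 4680 s × 1.08 = 25423.6 Mb
training video: 8.320 Mbps × 1320 s × 1.08 = 11861.0 Mb
Total: 150733.9 Mb = 18841.7 MB.
= 17.55 GiB.

17.5 GiB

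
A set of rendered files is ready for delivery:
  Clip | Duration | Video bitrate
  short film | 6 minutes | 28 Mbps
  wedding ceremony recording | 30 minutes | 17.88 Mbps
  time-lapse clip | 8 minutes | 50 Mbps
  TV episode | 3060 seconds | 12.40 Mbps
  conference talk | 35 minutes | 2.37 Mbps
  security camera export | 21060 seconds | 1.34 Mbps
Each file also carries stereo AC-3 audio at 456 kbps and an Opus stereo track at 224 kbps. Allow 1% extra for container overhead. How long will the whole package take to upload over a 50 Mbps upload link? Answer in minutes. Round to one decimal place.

Audio total: 456 + 224 = 680 kbps = 0.680 Mbps.
short film: 28.680 Mbps × 360 s × 1.01 = 10428.0 Mb
wedding ceremony recording: 18.560 Mbps × 1800 s × 1.01 = 33742.1 Mb
time-lapse clip: 50.680 Mbps × 480 s × 1.01 = 24569.7 Mb
TV episode: 13.080 Mbps × 3060 s × 1.01 = 40425.0 Mb
conference talk: 3.050 Mbps × 2100 s × 1.01 = 6469.1 Mb
security camera export: 2.020 Mbps × 21060 s × 1.01 = 42966.6 Mb
Total: 158600.5 Mb = 19825.1 MB.
At 50 Mbps: 158600.5 / 50 = 3172 s ≈ 52.9 minutes.

52.9 minutes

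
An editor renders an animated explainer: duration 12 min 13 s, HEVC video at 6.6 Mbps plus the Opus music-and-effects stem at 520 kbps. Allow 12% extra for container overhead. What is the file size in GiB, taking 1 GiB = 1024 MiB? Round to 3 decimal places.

12 min 13 s = 733 s
Audio: 520 kbps = 0.520 Mbps.
Total bitrate: 6.6 + 0.520 = 7.120 Mbps.
Stream data: 7.120 Mbps × 733 s = 5219.0 Mb.
With 12% container overhead: ×1.12.
5,845 Mb = 730,654,400 bytes ÷ 1,073,741,824 = 0.6805 GiB.

0.680 GiB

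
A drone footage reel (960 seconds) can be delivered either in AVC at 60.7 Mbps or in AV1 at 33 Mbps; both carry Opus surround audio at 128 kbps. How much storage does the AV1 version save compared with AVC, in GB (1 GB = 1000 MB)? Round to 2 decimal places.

Audio: 128 kbps = 0.128 Mbps.
AVC: 60.828 Mbps × 960 s = 58394.9 Mb = 7.299 GB.
AV1: 33.128 Mbps × 960 s = 31802.9 Mb = 3.975 GB.
Saving: 7.299 − 3.975 = 3.324 GB.

3.32 GB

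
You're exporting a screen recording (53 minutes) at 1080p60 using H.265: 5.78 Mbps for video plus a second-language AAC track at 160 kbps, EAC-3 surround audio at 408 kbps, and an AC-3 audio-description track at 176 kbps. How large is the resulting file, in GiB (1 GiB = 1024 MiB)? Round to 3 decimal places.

53 min = 3180 s
Audio total: 160 + 408 + 176 = 744 kbps = 0.744 Mbps.
Total bitrate: 5.78 + 0.744 = 6.524 Mbps.
Stream data: 6.524 Mbps × 3180 s = 20746.3 Mb.
20,746 Mb = 2,593,290,000 bytes ÷ 1,073,741,824 = 2.415 GiB.

2.415 GiB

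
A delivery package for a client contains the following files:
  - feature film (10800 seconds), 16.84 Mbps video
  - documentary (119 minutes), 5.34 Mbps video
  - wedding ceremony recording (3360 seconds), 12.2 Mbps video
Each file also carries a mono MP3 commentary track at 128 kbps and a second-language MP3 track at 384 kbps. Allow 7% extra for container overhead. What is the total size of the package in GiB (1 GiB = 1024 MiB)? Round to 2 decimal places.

Audio total: 128 + 384 = 512 kbps = 0.512 Mbps.
feature film: 17.352 Mbps × 10800 s × 1.07 = 200519.7 Mb
documentary: 5.852 Mbps × 7140 s × 1.07 = 44708.1 Mb
wedding ceremony recording: 12.712 Mbps × 3360 s × 1.07 = 45702.2 Mb
Total: 290930.0 Mb = 36366.3 MB.
= 33.87 GiB.

33.87 GiB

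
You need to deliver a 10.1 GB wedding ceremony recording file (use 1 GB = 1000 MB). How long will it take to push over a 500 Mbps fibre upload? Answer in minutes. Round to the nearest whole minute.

3 minutes

File: 10.1 GB = 80800.0 Mb.
At 500 Mbps: 80800.0 / 500 = 161.6 s ≈ 2.69 minutes.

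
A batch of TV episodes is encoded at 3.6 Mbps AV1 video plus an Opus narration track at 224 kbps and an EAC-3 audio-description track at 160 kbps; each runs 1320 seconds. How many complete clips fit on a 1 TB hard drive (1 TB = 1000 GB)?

1521

Audio total: 224 + 160 = 384 kbps = 0.384 Mbps.
Total bitrate: 3.984 Mbps.
Per item: 3.984 Mbps × 1320 s = 5,259 Mb = 657.4 MB.
Capacity: 1 TB = 8,000,000 Mb; 1521.24 items → 1521 complete.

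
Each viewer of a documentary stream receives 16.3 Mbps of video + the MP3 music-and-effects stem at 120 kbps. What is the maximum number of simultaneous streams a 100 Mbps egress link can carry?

Audio: 120 kbps = 0.120 Mbps.
Per-viewer media rate: 16.420 Mbps.
100 Mbps = 100.0 Mbps; 100.0 / 16.420 = 6.09 → 6 viewers.

6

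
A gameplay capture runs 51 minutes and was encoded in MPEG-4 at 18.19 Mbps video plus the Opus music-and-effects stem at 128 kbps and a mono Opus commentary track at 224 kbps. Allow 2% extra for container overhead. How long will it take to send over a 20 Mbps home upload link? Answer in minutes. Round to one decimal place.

51 min = 3060 s
Audio total: 128 + 224 = 352 kbps = 0.352 Mbps.
Total bitrate: 18.542 Mbps.
File: 18.542 Mbps × 3060 s = 56738.5 Mb.
With 2% container overhead: ×1.02. → 57873.3 Mb.
At 20 Mbps: 57873.3 / 20 = 2893.7 s ≈ 48.2 minutes.

48.2 minutes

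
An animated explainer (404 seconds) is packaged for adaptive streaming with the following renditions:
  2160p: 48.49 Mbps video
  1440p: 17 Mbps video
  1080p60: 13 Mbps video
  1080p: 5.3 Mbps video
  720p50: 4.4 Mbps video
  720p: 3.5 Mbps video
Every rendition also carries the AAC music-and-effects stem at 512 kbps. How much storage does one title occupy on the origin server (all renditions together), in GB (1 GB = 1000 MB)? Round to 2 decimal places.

4.79 GB

Audio: 512 kbps = 0.512 Mbps.
Sum of rendition bitrates: (48.49+0.512) + (17+0.512) + (13+0.512) + (5.3+0.512) + (4.4+0.512) + (3.5+0.512) = 94.762 Mbps.
× 404 s = 38,284 Mb = 4,785 MB = 4.785 GB.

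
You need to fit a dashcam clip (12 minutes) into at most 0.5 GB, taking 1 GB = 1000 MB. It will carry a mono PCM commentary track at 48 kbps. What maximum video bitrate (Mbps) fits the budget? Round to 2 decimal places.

5.51 Mbps

Budget: 0.5 GB = 4000.0 Mb.
12 min = 720 s
Total bitrate budget: 4000.0 Mb / 720 s = 5.556 Mbps.
Audio: 48 kbps = 0.048 Mbps.
Video: 5.556 − 0.048 = 5.508 Mbps.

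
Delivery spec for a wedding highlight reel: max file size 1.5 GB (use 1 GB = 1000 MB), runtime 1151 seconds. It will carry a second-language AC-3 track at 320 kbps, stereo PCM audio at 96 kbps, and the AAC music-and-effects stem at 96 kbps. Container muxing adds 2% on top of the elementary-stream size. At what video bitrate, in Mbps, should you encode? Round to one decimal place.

9.7 Mbps

Budget: 1.5 GB = 12000.0 Mb.
Stream payload after overhead: 12000.0 / 1.02 = 11764.7 Mb.
Total bitrate budget: 11764.7 Mb / 1151 s = 10.221 Mbps.
Audio total: 320 + 96 + 96 = 512 kbps = 0.512 Mbps.
Video: 10.221 − 0.512 = 9.709 Mbps.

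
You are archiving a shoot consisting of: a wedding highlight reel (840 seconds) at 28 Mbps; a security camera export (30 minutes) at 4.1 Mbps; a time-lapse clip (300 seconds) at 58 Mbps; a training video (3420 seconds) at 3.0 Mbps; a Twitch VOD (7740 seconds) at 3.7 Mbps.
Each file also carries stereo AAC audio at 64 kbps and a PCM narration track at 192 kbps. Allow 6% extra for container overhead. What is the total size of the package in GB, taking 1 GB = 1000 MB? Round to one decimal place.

Audio total: 64 + 192 = 256 kbps = 0.256 Mbps.
wedding highlight reel: 28.256 Mbps × 840 s × 1.06 = 25159.1 Mb
security camera export: 4.356 Mbps × 1800 s × 1.06 = 8311.2 Mb
time-lapse clip: 58.256 Mbps × 300 s × 1.06 = 18525.4 Mb
training video: 3.256 Mbps × 3420 s × 1.06 = 11803.7 Mb
Twitch VOD: 3.956 Mbps × 7740 s × 1.06 = 32456.6 Mb
Total: 96256.1 Mb = 12032.0 MB.
= 12.03 GB.

12.0 GB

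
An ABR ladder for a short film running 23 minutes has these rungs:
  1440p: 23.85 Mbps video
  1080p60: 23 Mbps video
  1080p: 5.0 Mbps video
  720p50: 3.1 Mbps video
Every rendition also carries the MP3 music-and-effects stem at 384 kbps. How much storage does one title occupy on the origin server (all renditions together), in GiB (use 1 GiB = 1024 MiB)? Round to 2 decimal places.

23 min = 1380 s
Audio: 384 kbps = 0.384 Mbps.
Sum of rendition bitrates: (23.85+0.384) + (23+0.384) + (5.0+0.384) + (3.1+0.384) = 56.486 Mbps.
× 1380 s = 77,951 Mb = 9,744 MB = 9.075 GiB.

9.07 GiB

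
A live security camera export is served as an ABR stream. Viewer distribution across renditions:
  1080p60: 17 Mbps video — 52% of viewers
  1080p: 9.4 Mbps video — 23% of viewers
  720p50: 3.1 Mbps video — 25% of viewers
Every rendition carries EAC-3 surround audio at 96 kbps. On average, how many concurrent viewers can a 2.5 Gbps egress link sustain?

210

Audio: 96 kbps = 0.096 Mbps.
Average per-viewer bitrate: 0.52×17.096 + 0.23×9.496 + 0.25×3.196 = 11.873 Mbps.
2.5 Gbps = 2,500 Mbps; 2,500 / 11.873 = 210.56 → 210.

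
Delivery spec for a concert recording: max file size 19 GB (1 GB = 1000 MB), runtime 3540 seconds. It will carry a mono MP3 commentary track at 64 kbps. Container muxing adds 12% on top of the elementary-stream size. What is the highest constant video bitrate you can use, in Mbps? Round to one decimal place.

Budget: 19 GB = 152000.0 Mb.
Stream payload after overhead: 152000.0 / 1.12 = 135714.3 Mb.
Total bitrate budget: 135714.3 Mb / 3540 s = 38.337 Mbps.
Audio: 64 kbps = 0.064 Mbps.
Video: 38.337 − 0.064 = 38.273 Mbps.

38.3 Mbps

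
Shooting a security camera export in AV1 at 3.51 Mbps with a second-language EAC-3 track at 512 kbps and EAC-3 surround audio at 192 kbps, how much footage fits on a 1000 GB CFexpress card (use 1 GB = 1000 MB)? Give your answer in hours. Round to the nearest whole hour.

527 hours

Audio total: 512 + 192 = 704 kbps = 0.704 Mbps.
Total bitrate: 3.51 + 0.704 = 4.214 Mbps.
Capacity: 1000 GB = 8,000,000 Mb.
Recording time: 8,000,000 / 4.214 = 1,898,434 s ≈ 527 hours.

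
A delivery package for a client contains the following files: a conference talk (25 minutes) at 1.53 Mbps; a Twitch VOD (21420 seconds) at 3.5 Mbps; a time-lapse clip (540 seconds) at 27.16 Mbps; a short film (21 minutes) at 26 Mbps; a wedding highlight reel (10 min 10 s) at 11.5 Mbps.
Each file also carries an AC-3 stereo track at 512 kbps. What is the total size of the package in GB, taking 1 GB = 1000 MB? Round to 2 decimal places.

Audio: 512 kbps = 0.512 Mbps.
conference talk: 2.042 Mbps × 1500 s = 3063.0 Mb
Twitch VOD: 4.012 Mbps × 21420 s = 85937.0 Mb
time-lapse clip: 27.672 Mbps × 540 s = 14942.9 Mb
short film: 26.512 Mbps × 1260 s = 33405.1 Mb
wedding highlight reel: 12.012 Mbps × 610 s = 7327.3 Mb
Total: 144675.4 Mb = 18084.4 MB.
= 18.08 GB.

18.08 GB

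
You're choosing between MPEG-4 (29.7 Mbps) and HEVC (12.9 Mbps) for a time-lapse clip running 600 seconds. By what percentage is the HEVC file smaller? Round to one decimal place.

56.6%

MPEG-4: 29.700 Mbps × 600 s = 17820.0 Mb = 2.228 GB.
HEVC: 12.900 Mbps × 600 s = 7740.0 Mb = 0.968 GB.
Reduction: (1 − 0.968/2.228) × 100 = 56.57%.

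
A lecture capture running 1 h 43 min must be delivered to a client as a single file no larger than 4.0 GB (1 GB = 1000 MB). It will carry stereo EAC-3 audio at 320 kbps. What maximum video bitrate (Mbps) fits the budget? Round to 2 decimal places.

Budget: 4.0 GB = 32000.0 Mb.
1 h 43 min = 103 min = 6180 s
Total bitrate budget: 32000.0 Mb / 6180 s = 5.178 Mbps.
Audio: 320 kbps = 0.320 Mbps.
Video: 5.178 − 0.320 = 4.858 Mbps.

4.86 Mbps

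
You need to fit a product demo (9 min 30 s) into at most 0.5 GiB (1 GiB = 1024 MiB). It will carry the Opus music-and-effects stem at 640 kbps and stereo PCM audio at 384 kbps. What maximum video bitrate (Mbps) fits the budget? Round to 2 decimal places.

6.51 Mbps

Budget: 0.5 GiB = 4295.0 Mb.
9 min 30 s = 570 s
Total bitrate budget: 4295.0 Mb / 570 s = 7.535 Mbps.
Audio total: 640 + 384 = 1024 kbps = 1.024 Mbps.
Video: 7.535 − 1.024 = 6.511 Mbps.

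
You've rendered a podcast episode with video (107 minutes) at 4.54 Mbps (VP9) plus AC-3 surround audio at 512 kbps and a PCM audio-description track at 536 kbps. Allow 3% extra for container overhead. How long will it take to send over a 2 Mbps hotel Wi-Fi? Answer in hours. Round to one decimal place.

107 min = 6420 s
Audio total: 512 + 536 = 1048 kbps = 1.048 Mbps.
Total bitrate: 5.588 Mbps.
File: 5.588 Mbps × 6420 s = 35875.0 Mb.
With 3% container overhead: ×1.03. → 36951.2 Mb.
At 2 Mbps: 36951.2 / 2 = 18475.6 s ≈ 5.13 hours.

5.1 hours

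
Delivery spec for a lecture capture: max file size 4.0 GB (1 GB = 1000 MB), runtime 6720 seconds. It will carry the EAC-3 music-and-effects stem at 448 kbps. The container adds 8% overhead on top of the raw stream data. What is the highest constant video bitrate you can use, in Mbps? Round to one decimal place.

Budget: 4.0 GB = 32000.0 Mb.
Stream payload after overhead: 32000.0 / 1.08 = 29629.6 Mb.
Total bitrate budget: 29629.6 Mb / 6720 s = 4.409 Mbps.
Audio: 448 kbps = 0.448 Mbps.
Video: 4.409 − 0.448 = 3.961 Mbps.

4.0 Mbps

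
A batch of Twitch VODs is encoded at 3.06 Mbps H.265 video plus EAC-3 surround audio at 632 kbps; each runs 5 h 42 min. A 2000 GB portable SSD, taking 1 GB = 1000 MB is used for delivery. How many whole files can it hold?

211

5 h 42 min = 342 min = 20520 s
Audio: 632 kbps = 0.632 Mbps.
Total bitrate: 3.692 Mbps.
Per item: 3.692 Mbps × 20520 s = 75,760 Mb = 9,470 MB.
Capacity: 2000 GB = 16,000,000 Mb; 211.19 items → 211 complete.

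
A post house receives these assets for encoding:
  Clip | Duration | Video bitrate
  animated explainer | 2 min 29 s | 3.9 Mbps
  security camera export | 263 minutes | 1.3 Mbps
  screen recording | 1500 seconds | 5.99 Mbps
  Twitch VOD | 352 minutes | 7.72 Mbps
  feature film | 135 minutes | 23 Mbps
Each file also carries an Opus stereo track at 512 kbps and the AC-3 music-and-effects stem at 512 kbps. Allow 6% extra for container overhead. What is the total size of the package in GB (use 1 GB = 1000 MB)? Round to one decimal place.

56.6 GB

Audio total: 512 + 512 = 1024 kbps = 1.024 Mbps.
animated explainer: 4.924 Mbps × 149 s × 1.06 = 777.7 Mb
security camera export: 2.324 Mbps × 15780 s × 1.06 = 38873.1 Mb
screen recording: 7.014 Mbps × 1500 s × 1.06 = 11152.3 Mb
Twitch VOD: 8.744 Mbps × 21120 s × 1.06 = 195753.7 Mb
feature film: 24.024 Mbps × 8100 s × 1.06 = 206270.1 Mb
Total: 452826.8 Mb = 56603.3 MB.
= 56.60 GB.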